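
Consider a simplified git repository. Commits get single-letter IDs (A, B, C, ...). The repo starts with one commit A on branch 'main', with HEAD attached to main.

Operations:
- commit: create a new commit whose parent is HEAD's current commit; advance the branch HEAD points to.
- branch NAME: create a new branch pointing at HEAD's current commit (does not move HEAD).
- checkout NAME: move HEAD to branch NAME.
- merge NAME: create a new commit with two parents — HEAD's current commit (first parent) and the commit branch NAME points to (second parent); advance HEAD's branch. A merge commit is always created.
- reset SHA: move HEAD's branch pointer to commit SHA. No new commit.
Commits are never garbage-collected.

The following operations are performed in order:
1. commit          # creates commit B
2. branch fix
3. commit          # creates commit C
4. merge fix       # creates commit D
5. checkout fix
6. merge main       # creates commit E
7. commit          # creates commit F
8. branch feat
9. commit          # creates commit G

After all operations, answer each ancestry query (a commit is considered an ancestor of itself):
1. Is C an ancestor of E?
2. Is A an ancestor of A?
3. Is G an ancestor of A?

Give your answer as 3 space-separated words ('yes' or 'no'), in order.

After op 1 (commit): HEAD=main@B [main=B]
After op 2 (branch): HEAD=main@B [fix=B main=B]
After op 3 (commit): HEAD=main@C [fix=B main=C]
After op 4 (merge): HEAD=main@D [fix=B main=D]
After op 5 (checkout): HEAD=fix@B [fix=B main=D]
After op 6 (merge): HEAD=fix@E [fix=E main=D]
After op 7 (commit): HEAD=fix@F [fix=F main=D]
After op 8 (branch): HEAD=fix@F [feat=F fix=F main=D]
After op 9 (commit): HEAD=fix@G [feat=F fix=G main=D]
ancestors(E) = {A,B,C,D,E}; C in? yes
ancestors(A) = {A}; A in? yes
ancestors(A) = {A}; G in? no

Answer: yes yes no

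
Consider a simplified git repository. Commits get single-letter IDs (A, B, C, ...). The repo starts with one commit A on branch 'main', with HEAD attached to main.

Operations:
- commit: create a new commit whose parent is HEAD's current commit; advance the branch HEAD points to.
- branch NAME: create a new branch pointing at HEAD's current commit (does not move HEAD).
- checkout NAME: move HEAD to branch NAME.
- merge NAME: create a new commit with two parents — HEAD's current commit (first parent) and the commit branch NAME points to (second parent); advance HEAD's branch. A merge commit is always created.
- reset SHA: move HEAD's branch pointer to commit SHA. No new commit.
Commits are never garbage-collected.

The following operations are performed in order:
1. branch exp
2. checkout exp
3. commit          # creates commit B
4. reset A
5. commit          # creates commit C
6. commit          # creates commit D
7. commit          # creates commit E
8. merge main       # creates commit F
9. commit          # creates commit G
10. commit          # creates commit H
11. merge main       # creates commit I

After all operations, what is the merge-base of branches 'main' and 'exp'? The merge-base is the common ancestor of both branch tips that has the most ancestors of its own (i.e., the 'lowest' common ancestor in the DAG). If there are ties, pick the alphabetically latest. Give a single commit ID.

After op 1 (branch): HEAD=main@A [exp=A main=A]
After op 2 (checkout): HEAD=exp@A [exp=A main=A]
After op 3 (commit): HEAD=exp@B [exp=B main=A]
After op 4 (reset): HEAD=exp@A [exp=A main=A]
After op 5 (commit): HEAD=exp@C [exp=C main=A]
After op 6 (commit): HEAD=exp@D [exp=D main=A]
After op 7 (commit): HEAD=exp@E [exp=E main=A]
After op 8 (merge): HEAD=exp@F [exp=F main=A]
After op 9 (commit): HEAD=exp@G [exp=G main=A]
After op 10 (commit): HEAD=exp@H [exp=H main=A]
After op 11 (merge): HEAD=exp@I [exp=I main=A]
ancestors(main=A): ['A']
ancestors(exp=I): ['A', 'C', 'D', 'E', 'F', 'G', 'H', 'I']
common: ['A']

Answer: A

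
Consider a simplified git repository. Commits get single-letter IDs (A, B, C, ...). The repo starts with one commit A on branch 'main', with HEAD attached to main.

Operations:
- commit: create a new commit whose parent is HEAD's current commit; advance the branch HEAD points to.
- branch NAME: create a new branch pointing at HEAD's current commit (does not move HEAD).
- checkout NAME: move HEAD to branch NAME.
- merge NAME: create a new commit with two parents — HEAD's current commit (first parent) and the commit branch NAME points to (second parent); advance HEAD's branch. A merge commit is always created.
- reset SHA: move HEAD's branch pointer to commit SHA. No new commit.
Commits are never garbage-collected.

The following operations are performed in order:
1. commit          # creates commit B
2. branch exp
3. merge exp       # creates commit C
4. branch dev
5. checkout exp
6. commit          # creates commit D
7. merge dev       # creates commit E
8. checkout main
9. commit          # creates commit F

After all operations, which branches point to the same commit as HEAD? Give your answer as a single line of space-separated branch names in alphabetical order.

After op 1 (commit): HEAD=main@B [main=B]
After op 2 (branch): HEAD=main@B [exp=B main=B]
After op 3 (merge): HEAD=main@C [exp=B main=C]
After op 4 (branch): HEAD=main@C [dev=C exp=B main=C]
After op 5 (checkout): HEAD=exp@B [dev=C exp=B main=C]
After op 6 (commit): HEAD=exp@D [dev=C exp=D main=C]
After op 7 (merge): HEAD=exp@E [dev=C exp=E main=C]
After op 8 (checkout): HEAD=main@C [dev=C exp=E main=C]
After op 9 (commit): HEAD=main@F [dev=C exp=E main=F]

Answer: main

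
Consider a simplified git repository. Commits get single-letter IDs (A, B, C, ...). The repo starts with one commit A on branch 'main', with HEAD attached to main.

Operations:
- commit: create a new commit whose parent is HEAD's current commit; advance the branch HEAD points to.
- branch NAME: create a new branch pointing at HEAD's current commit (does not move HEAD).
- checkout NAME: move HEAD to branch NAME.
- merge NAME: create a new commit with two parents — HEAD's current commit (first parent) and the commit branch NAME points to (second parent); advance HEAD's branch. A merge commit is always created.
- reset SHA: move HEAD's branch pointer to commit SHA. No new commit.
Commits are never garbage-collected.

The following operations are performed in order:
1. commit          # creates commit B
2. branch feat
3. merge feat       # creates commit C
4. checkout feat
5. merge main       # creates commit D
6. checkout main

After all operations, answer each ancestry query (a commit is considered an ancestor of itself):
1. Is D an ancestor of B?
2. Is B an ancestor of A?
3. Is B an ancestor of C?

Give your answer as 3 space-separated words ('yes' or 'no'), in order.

After op 1 (commit): HEAD=main@B [main=B]
After op 2 (branch): HEAD=main@B [feat=B main=B]
After op 3 (merge): HEAD=main@C [feat=B main=C]
After op 4 (checkout): HEAD=feat@B [feat=B main=C]
After op 5 (merge): HEAD=feat@D [feat=D main=C]
After op 6 (checkout): HEAD=main@C [feat=D main=C]
ancestors(B) = {A,B}; D in? no
ancestors(A) = {A}; B in? no
ancestors(C) = {A,B,C}; B in? yes

Answer: no no yes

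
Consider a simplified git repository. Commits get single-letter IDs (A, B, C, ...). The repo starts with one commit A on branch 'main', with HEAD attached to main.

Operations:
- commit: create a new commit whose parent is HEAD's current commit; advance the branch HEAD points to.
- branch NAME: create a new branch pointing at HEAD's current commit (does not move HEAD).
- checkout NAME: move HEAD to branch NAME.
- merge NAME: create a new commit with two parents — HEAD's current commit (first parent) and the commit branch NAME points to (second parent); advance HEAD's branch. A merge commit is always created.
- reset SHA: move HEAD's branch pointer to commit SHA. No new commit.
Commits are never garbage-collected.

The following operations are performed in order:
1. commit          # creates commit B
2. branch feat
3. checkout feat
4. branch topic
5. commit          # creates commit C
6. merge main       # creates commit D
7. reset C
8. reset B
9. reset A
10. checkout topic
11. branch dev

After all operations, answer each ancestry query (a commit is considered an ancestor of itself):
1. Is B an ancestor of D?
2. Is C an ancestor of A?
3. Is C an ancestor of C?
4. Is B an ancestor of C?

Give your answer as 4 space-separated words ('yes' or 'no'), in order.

Answer: yes no yes yes

Derivation:
After op 1 (commit): HEAD=main@B [main=B]
After op 2 (branch): HEAD=main@B [feat=B main=B]
After op 3 (checkout): HEAD=feat@B [feat=B main=B]
After op 4 (branch): HEAD=feat@B [feat=B main=B topic=B]
After op 5 (commit): HEAD=feat@C [feat=C main=B topic=B]
After op 6 (merge): HEAD=feat@D [feat=D main=B topic=B]
After op 7 (reset): HEAD=feat@C [feat=C main=B topic=B]
After op 8 (reset): HEAD=feat@B [feat=B main=B topic=B]
After op 9 (reset): HEAD=feat@A [feat=A main=B topic=B]
After op 10 (checkout): HEAD=topic@B [feat=A main=B topic=B]
After op 11 (branch): HEAD=topic@B [dev=B feat=A main=B topic=B]
ancestors(D) = {A,B,C,D}; B in? yes
ancestors(A) = {A}; C in? no
ancestors(C) = {A,B,C}; C in? yes
ancestors(C) = {A,B,C}; B in? yes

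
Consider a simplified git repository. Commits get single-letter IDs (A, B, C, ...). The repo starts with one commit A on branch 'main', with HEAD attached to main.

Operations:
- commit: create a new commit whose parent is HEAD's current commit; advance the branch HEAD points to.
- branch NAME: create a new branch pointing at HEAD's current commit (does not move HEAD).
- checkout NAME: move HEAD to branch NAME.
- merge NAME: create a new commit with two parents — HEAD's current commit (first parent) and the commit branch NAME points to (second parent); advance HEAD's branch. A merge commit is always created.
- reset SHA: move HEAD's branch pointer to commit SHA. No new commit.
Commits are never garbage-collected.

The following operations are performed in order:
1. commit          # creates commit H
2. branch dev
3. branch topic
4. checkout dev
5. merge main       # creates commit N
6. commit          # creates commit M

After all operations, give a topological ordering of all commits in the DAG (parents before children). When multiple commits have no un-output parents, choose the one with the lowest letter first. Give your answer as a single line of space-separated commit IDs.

After op 1 (commit): HEAD=main@H [main=H]
After op 2 (branch): HEAD=main@H [dev=H main=H]
After op 3 (branch): HEAD=main@H [dev=H main=H topic=H]
After op 4 (checkout): HEAD=dev@H [dev=H main=H topic=H]
After op 5 (merge): HEAD=dev@N [dev=N main=H topic=H]
After op 6 (commit): HEAD=dev@M [dev=M main=H topic=H]
commit A: parents=[]
commit H: parents=['A']
commit M: parents=['N']
commit N: parents=['H', 'H']

Answer: A H N M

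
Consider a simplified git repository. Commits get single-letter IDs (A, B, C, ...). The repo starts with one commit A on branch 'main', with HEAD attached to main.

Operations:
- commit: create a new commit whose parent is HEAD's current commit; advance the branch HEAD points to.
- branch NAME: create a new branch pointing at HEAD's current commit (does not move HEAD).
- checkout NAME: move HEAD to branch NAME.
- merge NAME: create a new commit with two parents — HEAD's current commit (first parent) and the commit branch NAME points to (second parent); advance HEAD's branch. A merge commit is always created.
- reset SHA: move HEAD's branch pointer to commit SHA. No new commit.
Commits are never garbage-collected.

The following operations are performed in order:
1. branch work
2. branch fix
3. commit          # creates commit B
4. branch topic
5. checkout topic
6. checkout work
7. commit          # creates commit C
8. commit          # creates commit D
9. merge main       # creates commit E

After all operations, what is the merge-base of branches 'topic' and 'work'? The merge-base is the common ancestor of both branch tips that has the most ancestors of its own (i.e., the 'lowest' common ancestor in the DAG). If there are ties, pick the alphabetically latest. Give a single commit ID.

Answer: B

Derivation:
After op 1 (branch): HEAD=main@A [main=A work=A]
After op 2 (branch): HEAD=main@A [fix=A main=A work=A]
After op 3 (commit): HEAD=main@B [fix=A main=B work=A]
After op 4 (branch): HEAD=main@B [fix=A main=B topic=B work=A]
After op 5 (checkout): HEAD=topic@B [fix=A main=B topic=B work=A]
After op 6 (checkout): HEAD=work@A [fix=A main=B topic=B work=A]
After op 7 (commit): HEAD=work@C [fix=A main=B topic=B work=C]
After op 8 (commit): HEAD=work@D [fix=A main=B topic=B work=D]
After op 9 (merge): HEAD=work@E [fix=A main=B topic=B work=E]
ancestors(topic=B): ['A', 'B']
ancestors(work=E): ['A', 'B', 'C', 'D', 'E']
common: ['A', 'B']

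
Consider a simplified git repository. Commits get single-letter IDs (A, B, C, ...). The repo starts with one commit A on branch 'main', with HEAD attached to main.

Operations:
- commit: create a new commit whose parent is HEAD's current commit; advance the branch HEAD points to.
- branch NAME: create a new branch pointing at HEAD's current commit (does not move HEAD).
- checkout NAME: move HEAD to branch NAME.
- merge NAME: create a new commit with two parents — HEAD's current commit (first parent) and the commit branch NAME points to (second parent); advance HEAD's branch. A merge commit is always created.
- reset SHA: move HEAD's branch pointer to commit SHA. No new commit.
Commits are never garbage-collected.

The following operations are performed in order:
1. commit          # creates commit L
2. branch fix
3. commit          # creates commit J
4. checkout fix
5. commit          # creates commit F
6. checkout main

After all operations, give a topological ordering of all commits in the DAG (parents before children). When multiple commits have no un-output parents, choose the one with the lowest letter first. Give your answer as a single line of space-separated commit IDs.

After op 1 (commit): HEAD=main@L [main=L]
After op 2 (branch): HEAD=main@L [fix=L main=L]
After op 3 (commit): HEAD=main@J [fix=L main=J]
After op 4 (checkout): HEAD=fix@L [fix=L main=J]
After op 5 (commit): HEAD=fix@F [fix=F main=J]
After op 6 (checkout): HEAD=main@J [fix=F main=J]
commit A: parents=[]
commit F: parents=['L']
commit J: parents=['L']
commit L: parents=['A']

Answer: A L F J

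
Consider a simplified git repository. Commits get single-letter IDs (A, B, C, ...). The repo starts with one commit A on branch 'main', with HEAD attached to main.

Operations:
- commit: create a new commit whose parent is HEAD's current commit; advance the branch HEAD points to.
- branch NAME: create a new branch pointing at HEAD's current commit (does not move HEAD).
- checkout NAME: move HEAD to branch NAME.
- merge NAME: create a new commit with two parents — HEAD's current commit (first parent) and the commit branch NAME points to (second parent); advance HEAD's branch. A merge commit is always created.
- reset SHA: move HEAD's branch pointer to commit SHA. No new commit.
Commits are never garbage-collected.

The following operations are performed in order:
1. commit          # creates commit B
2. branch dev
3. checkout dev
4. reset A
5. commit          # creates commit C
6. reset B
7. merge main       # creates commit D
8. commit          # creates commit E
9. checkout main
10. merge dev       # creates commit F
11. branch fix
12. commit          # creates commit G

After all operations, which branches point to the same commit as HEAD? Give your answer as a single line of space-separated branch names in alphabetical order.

After op 1 (commit): HEAD=main@B [main=B]
After op 2 (branch): HEAD=main@B [dev=B main=B]
After op 3 (checkout): HEAD=dev@B [dev=B main=B]
After op 4 (reset): HEAD=dev@A [dev=A main=B]
After op 5 (commit): HEAD=dev@C [dev=C main=B]
After op 6 (reset): HEAD=dev@B [dev=B main=B]
After op 7 (merge): HEAD=dev@D [dev=D main=B]
After op 8 (commit): HEAD=dev@E [dev=E main=B]
After op 9 (checkout): HEAD=main@B [dev=E main=B]
After op 10 (merge): HEAD=main@F [dev=E main=F]
After op 11 (branch): HEAD=main@F [dev=E fix=F main=F]
After op 12 (commit): HEAD=main@G [dev=E fix=F main=G]

Answer: main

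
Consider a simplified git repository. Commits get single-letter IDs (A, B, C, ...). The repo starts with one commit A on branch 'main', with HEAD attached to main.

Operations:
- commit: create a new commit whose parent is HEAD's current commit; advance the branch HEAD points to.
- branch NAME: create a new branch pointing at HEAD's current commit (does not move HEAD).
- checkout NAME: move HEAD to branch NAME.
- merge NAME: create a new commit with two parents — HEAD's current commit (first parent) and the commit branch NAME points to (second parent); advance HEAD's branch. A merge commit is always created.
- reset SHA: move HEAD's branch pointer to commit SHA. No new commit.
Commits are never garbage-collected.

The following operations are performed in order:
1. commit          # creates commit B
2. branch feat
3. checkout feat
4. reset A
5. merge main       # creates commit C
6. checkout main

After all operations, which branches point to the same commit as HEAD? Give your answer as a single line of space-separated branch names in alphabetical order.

After op 1 (commit): HEAD=main@B [main=B]
After op 2 (branch): HEAD=main@B [feat=B main=B]
After op 3 (checkout): HEAD=feat@B [feat=B main=B]
After op 4 (reset): HEAD=feat@A [feat=A main=B]
After op 5 (merge): HEAD=feat@C [feat=C main=B]
After op 6 (checkout): HEAD=main@B [feat=C main=B]

Answer: main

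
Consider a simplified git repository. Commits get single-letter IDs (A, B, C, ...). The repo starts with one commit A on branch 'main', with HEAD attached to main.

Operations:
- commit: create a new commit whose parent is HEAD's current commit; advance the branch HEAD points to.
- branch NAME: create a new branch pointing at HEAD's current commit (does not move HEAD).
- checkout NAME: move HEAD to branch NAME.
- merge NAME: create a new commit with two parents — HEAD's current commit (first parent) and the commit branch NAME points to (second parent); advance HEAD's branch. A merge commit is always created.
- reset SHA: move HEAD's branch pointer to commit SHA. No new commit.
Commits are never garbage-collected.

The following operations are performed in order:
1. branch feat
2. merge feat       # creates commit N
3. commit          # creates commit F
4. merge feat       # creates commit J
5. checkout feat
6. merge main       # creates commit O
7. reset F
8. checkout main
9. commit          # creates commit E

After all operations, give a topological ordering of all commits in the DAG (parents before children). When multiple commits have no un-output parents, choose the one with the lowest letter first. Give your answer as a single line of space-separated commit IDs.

After op 1 (branch): HEAD=main@A [feat=A main=A]
After op 2 (merge): HEAD=main@N [feat=A main=N]
After op 3 (commit): HEAD=main@F [feat=A main=F]
After op 4 (merge): HEAD=main@J [feat=A main=J]
After op 5 (checkout): HEAD=feat@A [feat=A main=J]
After op 6 (merge): HEAD=feat@O [feat=O main=J]
After op 7 (reset): HEAD=feat@F [feat=F main=J]
After op 8 (checkout): HEAD=main@J [feat=F main=J]
After op 9 (commit): HEAD=main@E [feat=F main=E]
commit A: parents=[]
commit E: parents=['J']
commit F: parents=['N']
commit J: parents=['F', 'A']
commit N: parents=['A', 'A']
commit O: parents=['A', 'J']

Answer: A N F J E O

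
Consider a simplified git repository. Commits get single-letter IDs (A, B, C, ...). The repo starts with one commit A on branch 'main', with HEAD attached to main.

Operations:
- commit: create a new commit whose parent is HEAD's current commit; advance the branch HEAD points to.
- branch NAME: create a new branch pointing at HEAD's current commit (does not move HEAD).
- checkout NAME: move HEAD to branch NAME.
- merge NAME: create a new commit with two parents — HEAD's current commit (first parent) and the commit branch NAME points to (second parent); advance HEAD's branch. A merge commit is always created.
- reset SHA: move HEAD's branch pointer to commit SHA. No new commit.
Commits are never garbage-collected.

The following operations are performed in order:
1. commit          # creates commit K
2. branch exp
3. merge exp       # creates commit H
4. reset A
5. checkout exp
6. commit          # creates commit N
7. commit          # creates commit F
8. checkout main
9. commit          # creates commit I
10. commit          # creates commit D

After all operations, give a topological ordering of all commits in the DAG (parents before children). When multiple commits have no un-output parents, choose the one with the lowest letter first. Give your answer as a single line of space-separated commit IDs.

Answer: A I D K H N F

Derivation:
After op 1 (commit): HEAD=main@K [main=K]
After op 2 (branch): HEAD=main@K [exp=K main=K]
After op 3 (merge): HEAD=main@H [exp=K main=H]
After op 4 (reset): HEAD=main@A [exp=K main=A]
After op 5 (checkout): HEAD=exp@K [exp=K main=A]
After op 6 (commit): HEAD=exp@N [exp=N main=A]
After op 7 (commit): HEAD=exp@F [exp=F main=A]
After op 8 (checkout): HEAD=main@A [exp=F main=A]
After op 9 (commit): HEAD=main@I [exp=F main=I]
After op 10 (commit): HEAD=main@D [exp=F main=D]
commit A: parents=[]
commit D: parents=['I']
commit F: parents=['N']
commit H: parents=['K', 'K']
commit I: parents=['A']
commit K: parents=['A']
commit N: parents=['K']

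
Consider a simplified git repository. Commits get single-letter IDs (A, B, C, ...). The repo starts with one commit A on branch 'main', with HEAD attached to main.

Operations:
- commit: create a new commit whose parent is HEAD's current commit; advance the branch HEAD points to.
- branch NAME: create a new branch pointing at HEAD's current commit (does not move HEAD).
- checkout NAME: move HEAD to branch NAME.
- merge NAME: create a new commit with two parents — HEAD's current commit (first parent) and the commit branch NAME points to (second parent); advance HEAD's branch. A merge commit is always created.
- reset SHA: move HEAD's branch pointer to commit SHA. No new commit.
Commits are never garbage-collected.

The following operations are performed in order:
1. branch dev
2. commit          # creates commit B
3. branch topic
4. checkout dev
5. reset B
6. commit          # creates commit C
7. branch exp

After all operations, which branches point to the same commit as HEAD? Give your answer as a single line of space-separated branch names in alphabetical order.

Answer: dev exp

Derivation:
After op 1 (branch): HEAD=main@A [dev=A main=A]
After op 2 (commit): HEAD=main@B [dev=A main=B]
After op 3 (branch): HEAD=main@B [dev=A main=B topic=B]
After op 4 (checkout): HEAD=dev@A [dev=A main=B topic=B]
After op 5 (reset): HEAD=dev@B [dev=B main=B topic=B]
After op 6 (commit): HEAD=dev@C [dev=C main=B topic=B]
After op 7 (branch): HEAD=dev@C [dev=C exp=C main=B topic=B]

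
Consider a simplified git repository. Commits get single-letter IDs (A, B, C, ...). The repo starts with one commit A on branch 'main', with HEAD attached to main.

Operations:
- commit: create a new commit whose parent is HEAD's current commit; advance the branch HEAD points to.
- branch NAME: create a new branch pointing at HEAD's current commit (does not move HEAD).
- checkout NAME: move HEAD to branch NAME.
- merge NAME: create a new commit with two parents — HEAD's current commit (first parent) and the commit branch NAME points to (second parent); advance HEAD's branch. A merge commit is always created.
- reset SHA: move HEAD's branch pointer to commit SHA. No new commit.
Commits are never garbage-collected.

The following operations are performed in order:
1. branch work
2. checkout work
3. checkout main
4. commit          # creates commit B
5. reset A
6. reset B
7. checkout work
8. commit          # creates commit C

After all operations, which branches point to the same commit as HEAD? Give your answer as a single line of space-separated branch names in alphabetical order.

Answer: work

Derivation:
After op 1 (branch): HEAD=main@A [main=A work=A]
After op 2 (checkout): HEAD=work@A [main=A work=A]
After op 3 (checkout): HEAD=main@A [main=A work=A]
After op 4 (commit): HEAD=main@B [main=B work=A]
After op 5 (reset): HEAD=main@A [main=A work=A]
After op 6 (reset): HEAD=main@B [main=B work=A]
After op 7 (checkout): HEAD=work@A [main=B work=A]
After op 8 (commit): HEAD=work@C [main=B work=C]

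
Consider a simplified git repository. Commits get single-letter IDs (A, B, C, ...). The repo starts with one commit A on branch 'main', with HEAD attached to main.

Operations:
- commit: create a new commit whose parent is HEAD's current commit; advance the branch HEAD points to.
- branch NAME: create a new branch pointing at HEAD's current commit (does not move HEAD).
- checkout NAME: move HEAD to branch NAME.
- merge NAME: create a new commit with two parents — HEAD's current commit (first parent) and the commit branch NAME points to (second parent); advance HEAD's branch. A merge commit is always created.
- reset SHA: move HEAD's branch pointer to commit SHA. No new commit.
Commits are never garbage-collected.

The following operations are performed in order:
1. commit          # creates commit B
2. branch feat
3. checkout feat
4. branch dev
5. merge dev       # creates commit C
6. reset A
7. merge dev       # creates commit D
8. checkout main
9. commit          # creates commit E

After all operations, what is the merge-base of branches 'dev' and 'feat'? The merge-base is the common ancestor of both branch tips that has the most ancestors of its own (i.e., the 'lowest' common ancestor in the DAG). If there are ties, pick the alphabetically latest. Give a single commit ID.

Answer: B

Derivation:
After op 1 (commit): HEAD=main@B [main=B]
After op 2 (branch): HEAD=main@B [feat=B main=B]
After op 3 (checkout): HEAD=feat@B [feat=B main=B]
After op 4 (branch): HEAD=feat@B [dev=B feat=B main=B]
After op 5 (merge): HEAD=feat@C [dev=B feat=C main=B]
After op 6 (reset): HEAD=feat@A [dev=B feat=A main=B]
After op 7 (merge): HEAD=feat@D [dev=B feat=D main=B]
After op 8 (checkout): HEAD=main@B [dev=B feat=D main=B]
After op 9 (commit): HEAD=main@E [dev=B feat=D main=E]
ancestors(dev=B): ['A', 'B']
ancestors(feat=D): ['A', 'B', 'D']
common: ['A', 'B']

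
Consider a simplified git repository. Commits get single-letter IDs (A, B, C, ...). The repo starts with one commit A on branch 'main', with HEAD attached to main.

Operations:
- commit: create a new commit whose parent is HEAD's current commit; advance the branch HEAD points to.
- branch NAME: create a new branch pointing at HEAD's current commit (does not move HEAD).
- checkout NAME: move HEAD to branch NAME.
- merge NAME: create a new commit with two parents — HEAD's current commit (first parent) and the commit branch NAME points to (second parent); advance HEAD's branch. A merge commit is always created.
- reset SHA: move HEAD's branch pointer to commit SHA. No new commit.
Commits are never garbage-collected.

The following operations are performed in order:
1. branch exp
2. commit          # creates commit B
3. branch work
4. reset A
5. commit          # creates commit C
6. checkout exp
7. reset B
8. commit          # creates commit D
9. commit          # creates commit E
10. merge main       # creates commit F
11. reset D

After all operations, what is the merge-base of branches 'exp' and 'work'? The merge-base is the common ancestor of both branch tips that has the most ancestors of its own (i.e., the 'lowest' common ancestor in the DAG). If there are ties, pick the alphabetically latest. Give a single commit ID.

Answer: B

Derivation:
After op 1 (branch): HEAD=main@A [exp=A main=A]
After op 2 (commit): HEAD=main@B [exp=A main=B]
After op 3 (branch): HEAD=main@B [exp=A main=B work=B]
After op 4 (reset): HEAD=main@A [exp=A main=A work=B]
After op 5 (commit): HEAD=main@C [exp=A main=C work=B]
After op 6 (checkout): HEAD=exp@A [exp=A main=C work=B]
After op 7 (reset): HEAD=exp@B [exp=B main=C work=B]
After op 8 (commit): HEAD=exp@D [exp=D main=C work=B]
After op 9 (commit): HEAD=exp@E [exp=E main=C work=B]
After op 10 (merge): HEAD=exp@F [exp=F main=C work=B]
After op 11 (reset): HEAD=exp@D [exp=D main=C work=B]
ancestors(exp=D): ['A', 'B', 'D']
ancestors(work=B): ['A', 'B']
common: ['A', 'B']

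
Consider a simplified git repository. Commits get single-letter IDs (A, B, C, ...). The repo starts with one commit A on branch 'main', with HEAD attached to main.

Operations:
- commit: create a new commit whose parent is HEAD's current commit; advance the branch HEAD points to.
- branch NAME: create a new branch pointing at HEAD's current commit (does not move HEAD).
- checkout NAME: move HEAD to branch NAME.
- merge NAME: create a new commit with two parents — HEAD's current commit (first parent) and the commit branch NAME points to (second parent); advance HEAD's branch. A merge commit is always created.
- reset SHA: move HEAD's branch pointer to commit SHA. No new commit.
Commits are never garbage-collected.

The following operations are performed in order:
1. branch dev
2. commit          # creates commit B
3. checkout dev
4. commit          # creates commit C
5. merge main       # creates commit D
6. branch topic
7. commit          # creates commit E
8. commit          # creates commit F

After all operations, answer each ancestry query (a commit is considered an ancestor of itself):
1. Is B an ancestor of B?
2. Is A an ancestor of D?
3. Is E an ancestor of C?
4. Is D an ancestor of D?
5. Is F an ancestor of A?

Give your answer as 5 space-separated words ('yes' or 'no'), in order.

Answer: yes yes no yes no

Derivation:
After op 1 (branch): HEAD=main@A [dev=A main=A]
After op 2 (commit): HEAD=main@B [dev=A main=B]
After op 3 (checkout): HEAD=dev@A [dev=A main=B]
After op 4 (commit): HEAD=dev@C [dev=C main=B]
After op 5 (merge): HEAD=dev@D [dev=D main=B]
After op 6 (branch): HEAD=dev@D [dev=D main=B topic=D]
After op 7 (commit): HEAD=dev@E [dev=E main=B topic=D]
After op 8 (commit): HEAD=dev@F [dev=F main=B topic=D]
ancestors(B) = {A,B}; B in? yes
ancestors(D) = {A,B,C,D}; A in? yes
ancestors(C) = {A,C}; E in? no
ancestors(D) = {A,B,C,D}; D in? yes
ancestors(A) = {A}; F in? no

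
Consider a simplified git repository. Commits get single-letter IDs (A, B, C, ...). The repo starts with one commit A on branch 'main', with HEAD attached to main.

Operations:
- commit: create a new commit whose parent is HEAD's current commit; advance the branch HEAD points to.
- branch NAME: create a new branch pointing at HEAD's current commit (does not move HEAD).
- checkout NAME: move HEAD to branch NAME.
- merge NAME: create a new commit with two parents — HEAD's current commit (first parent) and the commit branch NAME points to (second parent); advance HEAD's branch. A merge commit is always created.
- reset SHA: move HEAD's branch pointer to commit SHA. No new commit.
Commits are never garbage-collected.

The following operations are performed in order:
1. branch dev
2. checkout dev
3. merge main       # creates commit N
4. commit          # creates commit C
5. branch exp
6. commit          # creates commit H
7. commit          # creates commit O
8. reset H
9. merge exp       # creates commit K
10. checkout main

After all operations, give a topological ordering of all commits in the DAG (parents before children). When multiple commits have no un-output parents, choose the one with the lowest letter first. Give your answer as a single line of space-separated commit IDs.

After op 1 (branch): HEAD=main@A [dev=A main=A]
After op 2 (checkout): HEAD=dev@A [dev=A main=A]
After op 3 (merge): HEAD=dev@N [dev=N main=A]
After op 4 (commit): HEAD=dev@C [dev=C main=A]
After op 5 (branch): HEAD=dev@C [dev=C exp=C main=A]
After op 6 (commit): HEAD=dev@H [dev=H exp=C main=A]
After op 7 (commit): HEAD=dev@O [dev=O exp=C main=A]
After op 8 (reset): HEAD=dev@H [dev=H exp=C main=A]
After op 9 (merge): HEAD=dev@K [dev=K exp=C main=A]
After op 10 (checkout): HEAD=main@A [dev=K exp=C main=A]
commit A: parents=[]
commit C: parents=['N']
commit H: parents=['C']
commit K: parents=['H', 'C']
commit N: parents=['A', 'A']
commit O: parents=['H']

Answer: A N C H K O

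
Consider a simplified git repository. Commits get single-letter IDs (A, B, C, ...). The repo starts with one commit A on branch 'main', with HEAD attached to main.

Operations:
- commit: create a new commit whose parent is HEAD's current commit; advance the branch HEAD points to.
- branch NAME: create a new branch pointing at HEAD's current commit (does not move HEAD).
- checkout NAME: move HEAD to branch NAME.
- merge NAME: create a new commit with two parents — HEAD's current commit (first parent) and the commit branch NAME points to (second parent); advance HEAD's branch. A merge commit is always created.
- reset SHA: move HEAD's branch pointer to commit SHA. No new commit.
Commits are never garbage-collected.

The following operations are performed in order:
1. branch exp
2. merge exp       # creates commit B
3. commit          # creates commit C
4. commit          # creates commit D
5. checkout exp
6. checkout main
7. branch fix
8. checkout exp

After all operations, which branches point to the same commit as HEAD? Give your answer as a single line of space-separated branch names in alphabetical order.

After op 1 (branch): HEAD=main@A [exp=A main=A]
After op 2 (merge): HEAD=main@B [exp=A main=B]
After op 3 (commit): HEAD=main@C [exp=A main=C]
After op 4 (commit): HEAD=main@D [exp=A main=D]
After op 5 (checkout): HEAD=exp@A [exp=A main=D]
After op 6 (checkout): HEAD=main@D [exp=A main=D]
After op 7 (branch): HEAD=main@D [exp=A fix=D main=D]
After op 8 (checkout): HEAD=exp@A [exp=A fix=D main=D]

Answer: exp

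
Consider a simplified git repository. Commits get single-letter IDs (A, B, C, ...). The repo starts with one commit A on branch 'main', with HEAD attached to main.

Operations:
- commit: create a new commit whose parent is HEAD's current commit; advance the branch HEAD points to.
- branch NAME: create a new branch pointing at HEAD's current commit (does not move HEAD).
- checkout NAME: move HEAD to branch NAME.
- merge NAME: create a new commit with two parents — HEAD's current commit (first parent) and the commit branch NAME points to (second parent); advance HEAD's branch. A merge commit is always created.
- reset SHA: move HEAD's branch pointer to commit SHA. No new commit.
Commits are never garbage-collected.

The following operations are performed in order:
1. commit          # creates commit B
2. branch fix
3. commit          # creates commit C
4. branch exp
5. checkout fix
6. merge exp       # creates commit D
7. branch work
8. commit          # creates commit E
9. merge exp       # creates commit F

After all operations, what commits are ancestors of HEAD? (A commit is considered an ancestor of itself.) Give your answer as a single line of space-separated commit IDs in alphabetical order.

After op 1 (commit): HEAD=main@B [main=B]
After op 2 (branch): HEAD=main@B [fix=B main=B]
After op 3 (commit): HEAD=main@C [fix=B main=C]
After op 4 (branch): HEAD=main@C [exp=C fix=B main=C]
After op 5 (checkout): HEAD=fix@B [exp=C fix=B main=C]
After op 6 (merge): HEAD=fix@D [exp=C fix=D main=C]
After op 7 (branch): HEAD=fix@D [exp=C fix=D main=C work=D]
After op 8 (commit): HEAD=fix@E [exp=C fix=E main=C work=D]
After op 9 (merge): HEAD=fix@F [exp=C fix=F main=C work=D]

Answer: A B C D E F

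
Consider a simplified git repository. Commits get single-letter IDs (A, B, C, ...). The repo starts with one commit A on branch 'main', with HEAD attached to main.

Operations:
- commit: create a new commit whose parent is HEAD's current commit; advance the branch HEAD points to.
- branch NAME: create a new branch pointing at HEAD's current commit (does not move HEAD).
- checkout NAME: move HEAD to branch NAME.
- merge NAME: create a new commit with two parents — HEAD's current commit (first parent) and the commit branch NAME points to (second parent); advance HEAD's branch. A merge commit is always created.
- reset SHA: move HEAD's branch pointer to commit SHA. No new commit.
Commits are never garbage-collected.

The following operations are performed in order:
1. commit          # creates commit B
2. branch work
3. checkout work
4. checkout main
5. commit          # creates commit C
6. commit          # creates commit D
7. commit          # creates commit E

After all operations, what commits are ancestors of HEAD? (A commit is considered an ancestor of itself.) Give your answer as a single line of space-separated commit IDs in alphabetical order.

After op 1 (commit): HEAD=main@B [main=B]
After op 2 (branch): HEAD=main@B [main=B work=B]
After op 3 (checkout): HEAD=work@B [main=B work=B]
After op 4 (checkout): HEAD=main@B [main=B work=B]
After op 5 (commit): HEAD=main@C [main=C work=B]
After op 6 (commit): HEAD=main@D [main=D work=B]
After op 7 (commit): HEAD=main@E [main=E work=B]

Answer: A B C D E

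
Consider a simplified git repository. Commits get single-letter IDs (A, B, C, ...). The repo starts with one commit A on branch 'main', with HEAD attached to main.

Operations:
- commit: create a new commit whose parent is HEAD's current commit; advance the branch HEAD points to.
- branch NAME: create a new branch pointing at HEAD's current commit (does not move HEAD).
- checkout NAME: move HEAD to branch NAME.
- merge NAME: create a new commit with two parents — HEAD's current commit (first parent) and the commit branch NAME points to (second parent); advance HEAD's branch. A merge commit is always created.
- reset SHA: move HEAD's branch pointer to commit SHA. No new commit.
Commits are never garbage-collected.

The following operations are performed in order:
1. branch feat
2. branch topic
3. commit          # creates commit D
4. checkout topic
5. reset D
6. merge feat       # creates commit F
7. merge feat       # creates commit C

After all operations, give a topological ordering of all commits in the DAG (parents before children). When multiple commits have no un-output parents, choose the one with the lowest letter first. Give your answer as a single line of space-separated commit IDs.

Answer: A D F C

Derivation:
After op 1 (branch): HEAD=main@A [feat=A main=A]
After op 2 (branch): HEAD=main@A [feat=A main=A topic=A]
After op 3 (commit): HEAD=main@D [feat=A main=D topic=A]
After op 4 (checkout): HEAD=topic@A [feat=A main=D topic=A]
After op 5 (reset): HEAD=topic@D [feat=A main=D topic=D]
After op 6 (merge): HEAD=topic@F [feat=A main=D topic=F]
After op 7 (merge): HEAD=topic@C [feat=A main=D topic=C]
commit A: parents=[]
commit C: parents=['F', 'A']
commit D: parents=['A']
commit F: parents=['D', 'A']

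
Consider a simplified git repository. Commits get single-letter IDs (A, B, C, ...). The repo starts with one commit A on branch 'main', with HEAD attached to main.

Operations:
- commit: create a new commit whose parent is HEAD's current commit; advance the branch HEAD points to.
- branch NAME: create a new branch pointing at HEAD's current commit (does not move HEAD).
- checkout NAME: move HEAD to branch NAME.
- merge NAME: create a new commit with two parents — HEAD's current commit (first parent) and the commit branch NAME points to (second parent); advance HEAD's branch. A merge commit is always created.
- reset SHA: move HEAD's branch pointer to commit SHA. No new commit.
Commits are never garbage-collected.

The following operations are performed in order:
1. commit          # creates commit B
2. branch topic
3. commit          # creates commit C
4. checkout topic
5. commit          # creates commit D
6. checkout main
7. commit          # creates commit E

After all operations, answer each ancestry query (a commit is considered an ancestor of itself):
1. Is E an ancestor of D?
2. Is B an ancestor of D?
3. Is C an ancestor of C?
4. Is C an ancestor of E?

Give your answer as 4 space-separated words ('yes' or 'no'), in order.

After op 1 (commit): HEAD=main@B [main=B]
After op 2 (branch): HEAD=main@B [main=B topic=B]
After op 3 (commit): HEAD=main@C [main=C topic=B]
After op 4 (checkout): HEAD=topic@B [main=C topic=B]
After op 5 (commit): HEAD=topic@D [main=C topic=D]
After op 6 (checkout): HEAD=main@C [main=C topic=D]
After op 7 (commit): HEAD=main@E [main=E topic=D]
ancestors(D) = {A,B,D}; E in? no
ancestors(D) = {A,B,D}; B in? yes
ancestors(C) = {A,B,C}; C in? yes
ancestors(E) = {A,B,C,E}; C in? yes

Answer: no yes yes yes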